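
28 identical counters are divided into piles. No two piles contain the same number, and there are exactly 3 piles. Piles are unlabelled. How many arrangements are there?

A partial list (first 12 by largest part):
25,2,1
24,3,1
23,4,1
23,3,2
22,5,1
22,4,2
21,6,1
21,5,2
21,4,3
20,7,1
20,6,2
20,5,3
…and 40 more, for 52 total.

52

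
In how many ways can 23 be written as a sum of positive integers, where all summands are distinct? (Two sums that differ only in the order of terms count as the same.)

104

Enumerating by decreasing first part gives 104 partitions in all.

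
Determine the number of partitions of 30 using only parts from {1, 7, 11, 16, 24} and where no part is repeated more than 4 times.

They are:
16 + 11 + 1 + 1 + 1
16 + 7 + 7
11 + 11 + 7 + 1
7 + 7 + 7 + 7 + 1 + 1

4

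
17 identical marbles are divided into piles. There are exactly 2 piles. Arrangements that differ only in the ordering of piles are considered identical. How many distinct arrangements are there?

8

Listing the qualifying partitions of 17:
1, 16
2, 15
3, 14
4, 13
5, 12
6, 11
7, 10
8, 9
Counting gives 8.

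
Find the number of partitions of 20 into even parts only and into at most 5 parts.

A partial list (first 12 by largest part):
20
18 + 2
16 + 4
16 + 2 + 2
14 + 6
14 + 4 + 2
14 + 2 + 2 + 2
12 + 8
12 + 6 + 2
12 + 4 + 4
12 + 4 + 2 + 2
12 + 2 + 2 + 2 + 2
…and 18 more, for 30 total.

30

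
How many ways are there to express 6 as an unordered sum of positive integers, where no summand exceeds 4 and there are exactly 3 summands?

The partitions of 6 that satisfy the conditions:
4, 1, 1
3, 2, 1
2, 2, 2

3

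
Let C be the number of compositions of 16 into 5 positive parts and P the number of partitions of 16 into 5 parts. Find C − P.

Compositions: C(15,4) = 1365.
Unordered (partitions into 5 parts): 37.
Difference: 1365 − 37 = 1328.

1328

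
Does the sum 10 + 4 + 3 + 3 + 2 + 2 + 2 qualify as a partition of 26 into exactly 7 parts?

Yes

The parts sum to 26, and the condition 'there are exactly 7 summands' holds.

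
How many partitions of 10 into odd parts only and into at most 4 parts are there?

Enumerating:
9,1
7,3
7,1,1,1
5,5
5,3,1,1
3,3,3,1

6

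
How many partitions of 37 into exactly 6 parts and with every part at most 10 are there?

205

Counting exhaustively, 205 partitions satisfy the conditions.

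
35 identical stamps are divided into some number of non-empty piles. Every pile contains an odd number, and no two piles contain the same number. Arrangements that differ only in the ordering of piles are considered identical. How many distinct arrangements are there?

29

There are too many to list fully; the first 12 (by largest part) are:
35
31, 3, 1
29, 5, 1
27, 7, 1
27, 5, 3
25, 9, 1
25, 7, 3
23, 11, 1
23, 9, 3
23, 7, 5
21, 13, 1
21, 11, 3
…and 17 more, for 29 total.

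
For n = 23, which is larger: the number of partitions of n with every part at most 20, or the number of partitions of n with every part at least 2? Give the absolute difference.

Partitions of 23 with every part at most 20: 1251.
Partitions of 23 with every part at least 2: 253.
|1251 − 253| = 998.

998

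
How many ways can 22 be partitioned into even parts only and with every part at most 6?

Enumerating:
6, 6, 6, 4
6, 6, 6, 2, 2
6, 6, 4, 4, 2
6, 6, 4, 2, 2, 2
6, 6, 2, 2, 2, 2, 2
6, 4, 4, 4, 4
6, 4, 4, 4, 2, 2
6, 4, 4, 2, 2, 2, 2
6, 4, 2, 2, 2, 2, 2, 2
6, 2, 2, 2, 2, 2, 2, 2, 2
4, 4, 4, 4, 4, 2
4, 4, 4, 4, 2, 2, 2
4, 4, 4, 2, 2, 2, 2, 2
4, 4, 2, 2, 2, 2, 2, 2, 2
4, 2, 2, 2, 2, 2, 2, 2, 2, 2
2, 2, 2, 2, 2, 2, 2, 2, 2, 2, 2
That's 16 in total.

16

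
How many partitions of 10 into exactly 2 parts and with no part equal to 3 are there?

The partitions of 10 that satisfy the conditions:
9, 1
8, 2
6, 4
5, 5

4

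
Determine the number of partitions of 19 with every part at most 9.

393

Enumerating by decreasing first part gives 393 partitions in all.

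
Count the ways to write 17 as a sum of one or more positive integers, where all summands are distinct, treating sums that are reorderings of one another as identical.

38

A partial list (first 12 by largest part):
17
1,16
2,15
3,14
1,2,14
4,13
1,3,13
5,12
1,4,12
2,3,12
6,11
1,5,11
…and 26 more, for 38 total.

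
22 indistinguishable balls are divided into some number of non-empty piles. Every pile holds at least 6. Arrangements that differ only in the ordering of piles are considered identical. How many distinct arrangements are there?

11

Enumerating:
22
16, 6
15, 7
14, 8
13, 9
12, 10
11, 11
10, 6, 6
9, 7, 6
8, 8, 6
8, 7, 7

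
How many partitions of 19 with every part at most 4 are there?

94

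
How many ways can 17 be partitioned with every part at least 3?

Enumerating:
17
14, 3
13, 4
12, 5
11, 6
11, 3, 3
10, 7
10, 4, 3
9, 8
9, 5, 3
9, 4, 4
8, 6, 3
8, 5, 4
8, 3, 3, 3
7, 7, 3
7, 6, 4
7, 5, 5
7, 4, 3, 3
6, 6, 5
6, 5, 3, 3
6, 4, 4, 3
5, 5, 4, 3
5, 4, 4, 4
5, 3, 3, 3, 3
4, 4, 3, 3, 3

25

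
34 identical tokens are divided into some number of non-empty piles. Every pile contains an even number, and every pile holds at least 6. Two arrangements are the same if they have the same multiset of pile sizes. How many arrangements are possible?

They are:
34
28, 6
26, 8
24, 10
22, 12
22, 6, 6
20, 14
20, 8, 6
18, 16
18, 10, 6
18, 8, 8
16, 12, 6
16, 10, 8
16, 6, 6, 6
14, 14, 6
14, 12, 8
14, 10, 10
14, 8, 6, 6
12, 12, 10
12, 10, 6, 6
12, 8, 8, 6
10, 10, 8, 6
10, 8, 8, 8
10, 6, 6, 6, 6
8, 8, 6, 6, 6

25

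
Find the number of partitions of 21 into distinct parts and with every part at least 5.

They are:
21
16+5
15+6
14+7
13+8
12+9
11+10
10+6+5
9+7+5
8+7+6
That's 10 in total.

10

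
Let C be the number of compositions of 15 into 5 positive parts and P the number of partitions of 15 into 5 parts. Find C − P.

Ordered (compositions into 5 parts): C(14,4) = 1001.
Unordered (partitions into 5 parts): 30.
Difference: 1001 − 30 = 971.

971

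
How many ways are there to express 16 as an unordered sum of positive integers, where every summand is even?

Enumerating:
16
14 + 2
12 + 4
12 + 2 + 2
10 + 6
10 + 4 + 2
10 + 2 + 2 + 2
8 + 8
8 + 6 + 2
8 + 4 + 4
8 + 4 + 2 + 2
8 + 2 + 2 + 2 + 2
6 + 6 + 4
6 + 6 + 2 + 2
6 + 4 + 4 + 2
6 + 4 + 2 + 2 + 2
6 + 2 + 2 + 2 + 2 + 2
4 + 4 + 4 + 4
4 + 4 + 4 + 2 + 2
4 + 4 + 2 + 2 + 2 + 2
4 + 2 + 2 + 2 + 2 + 2 + 2
2 + 2 + 2 + 2 + 2 + 2 + 2 + 2
Counting gives 22.

22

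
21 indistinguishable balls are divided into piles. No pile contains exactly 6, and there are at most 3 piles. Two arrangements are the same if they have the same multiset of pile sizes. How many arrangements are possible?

A partial list (first 12 by largest part):
21
20 + 1
19 + 2
19 + 1 + 1
18 + 3
18 + 2 + 1
17 + 4
17 + 3 + 1
17 + 2 + 2
16 + 5
16 + 4 + 1
16 + 3 + 2
…and 28 more, for 40 total.

40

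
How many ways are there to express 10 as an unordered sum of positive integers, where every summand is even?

7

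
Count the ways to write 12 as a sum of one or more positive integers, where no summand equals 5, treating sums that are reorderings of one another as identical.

A partial list (first 12 by largest part):
12
11+1
10+2
10+1+1
9+3
9+2+1
9+1+1+1
8+4
8+3+1
8+2+2
8+2+1+1
8+1+1+1+1
…and 50 more, for 62 total.

62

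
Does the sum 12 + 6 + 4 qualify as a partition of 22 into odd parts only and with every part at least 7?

No

The parts sum to 22, and the condition 'every summand is odd' is violated.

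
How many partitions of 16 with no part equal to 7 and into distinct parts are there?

They are:
16
1 + 15
2 + 14
3 + 13
1 + 2 + 13
4 + 12
1 + 3 + 12
5 + 11
1 + 4 + 11
2 + 3 + 11
6 + 10
1 + 5 + 10
2 + 4 + 10
1 + 2 + 3 + 10
1 + 6 + 9
2 + 5 + 9
3 + 4 + 9
1 + 2 + 4 + 9
2 + 6 + 8
3 + 5 + 8
1 + 2 + 5 + 8
1 + 3 + 4 + 8
1 + 4 + 5 + 6
2 + 3 + 5 + 6
1 + 2 + 3 + 4 + 6
Counting gives 25.

25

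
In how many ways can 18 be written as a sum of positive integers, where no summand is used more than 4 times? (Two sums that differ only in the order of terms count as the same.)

262

Counting exhaustively, 262 partitions satisfy the conditions.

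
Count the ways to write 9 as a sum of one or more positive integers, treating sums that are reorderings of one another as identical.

A partial list (first 12 by largest part):
9
8+1
7+2
7+1+1
6+3
6+2+1
6+1+1+1
5+4
5+3+1
5+2+2
5+2+1+1
5+1+1+1+1
…and 18 more, for 30 total.

30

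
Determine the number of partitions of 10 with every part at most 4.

Enumerating:
4,4,2
4,4,1,1
4,3,3
4,3,2,1
4,3,1,1,1
4,2,2,2
4,2,2,1,1
4,2,1,1,1,1
4,1,1,1,1,1,1
3,3,3,1
3,3,2,2
3,3,2,1,1
3,3,1,1,1,1
3,2,2,2,1
3,2,2,1,1,1
3,2,1,1,1,1,1
3,1,1,1,1,1,1,1
2,2,2,2,2
2,2,2,2,1,1
2,2,2,1,1,1,1
2,2,1,1,1,1,1,1
2,1,1,1,1,1,1,1,1
1,1,1,1,1,1,1,1,1,1

23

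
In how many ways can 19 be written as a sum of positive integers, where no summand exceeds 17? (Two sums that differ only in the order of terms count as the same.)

488

Counting exhaustively, 488 partitions satisfy the conditions.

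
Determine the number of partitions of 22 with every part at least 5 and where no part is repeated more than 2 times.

17

Enumerating:
22
5, 17
6, 16
7, 15
8, 14
9, 13
10, 12
5, 5, 12
11, 11
5, 6, 11
5, 7, 10
6, 6, 10
5, 8, 9
6, 7, 9
6, 8, 8
7, 7, 8
5, 5, 6, 6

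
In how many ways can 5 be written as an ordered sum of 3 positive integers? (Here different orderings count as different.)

6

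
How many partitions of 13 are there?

Direct enumeration gives 101 partitions.

101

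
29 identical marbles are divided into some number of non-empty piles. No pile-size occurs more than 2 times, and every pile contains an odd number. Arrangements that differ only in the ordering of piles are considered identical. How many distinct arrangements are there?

53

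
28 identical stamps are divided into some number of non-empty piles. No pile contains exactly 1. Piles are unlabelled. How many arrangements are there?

Direct enumeration gives 708 partitions.

708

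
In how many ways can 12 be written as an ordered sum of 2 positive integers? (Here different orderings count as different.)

11

Place 1 bars in the 11 internal gaps of a row of 12 dots: C(11,1) = 11.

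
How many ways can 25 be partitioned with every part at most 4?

185

Enumerating by decreasing first part gives 185 partitions in all.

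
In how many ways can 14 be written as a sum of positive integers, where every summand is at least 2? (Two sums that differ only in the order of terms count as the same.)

34

There are too many to list fully; the first 12 (by largest part) are:
14
12,2
11,3
10,4
10,2,2
9,5
9,3,2
8,6
8,4,2
8,3,3
8,2,2,2
7,7
…and 22 more, for 34 total.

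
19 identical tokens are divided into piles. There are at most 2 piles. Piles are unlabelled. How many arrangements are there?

10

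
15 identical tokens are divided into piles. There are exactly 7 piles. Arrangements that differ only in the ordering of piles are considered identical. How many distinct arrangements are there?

21

The partitions of 15 that satisfy the conditions:
9+1+1+1+1+1+1
8+2+1+1+1+1+1
7+3+1+1+1+1+1
7+2+2+1+1+1+1
6+4+1+1+1+1+1
6+3+2+1+1+1+1
6+2+2+2+1+1+1
5+5+1+1+1+1+1
5+4+2+1+1+1+1
5+3+3+1+1+1+1
5+3+2+2+1+1+1
5+2+2+2+2+1+1
4+4+3+1+1+1+1
4+4+2+2+1+1+1
4+3+3+2+1+1+1
4+3+2+2+2+1+1
4+2+2+2+2+2+1
3+3+3+3+1+1+1
3+3+3+2+2+1+1
3+3+2+2+2+2+1
3+2+2+2+2+2+2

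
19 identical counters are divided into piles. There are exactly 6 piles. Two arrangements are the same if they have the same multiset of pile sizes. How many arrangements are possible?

71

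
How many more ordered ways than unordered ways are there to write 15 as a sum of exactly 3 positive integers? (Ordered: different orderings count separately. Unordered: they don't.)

Compositions: C(14,2) = 91.
Unordered (partitions into 3 parts): 19.
Difference: 91 − 19 = 72.

72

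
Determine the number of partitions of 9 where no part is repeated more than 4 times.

They are:
9
8, 1
7, 2
7, 1, 1
6, 3
6, 2, 1
6, 1, 1, 1
5, 4
5, 3, 1
5, 2, 2
5, 2, 1, 1
5, 1, 1, 1, 1
4, 4, 1
4, 3, 2
4, 3, 1, 1
4, 2, 2, 1
4, 2, 1, 1, 1
3, 3, 3
3, 3, 2, 1
3, 3, 1, 1, 1
3, 2, 2, 2
3, 2, 2, 1, 1
3, 2, 1, 1, 1, 1
2, 2, 2, 2, 1
2, 2, 2, 1, 1, 1

25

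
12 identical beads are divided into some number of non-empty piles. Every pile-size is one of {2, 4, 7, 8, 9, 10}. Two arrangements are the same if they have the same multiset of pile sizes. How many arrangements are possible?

They are:
10,2
8,4
8,2,2
4,4,4
4,4,2,2
4,2,2,2,2
2,2,2,2,2,2

7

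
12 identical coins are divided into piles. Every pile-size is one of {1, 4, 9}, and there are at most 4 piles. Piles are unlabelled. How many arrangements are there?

Listing the qualifying partitions of 12:
9 + 1 + 1 + 1
4 + 4 + 4
Counting gives 2.

2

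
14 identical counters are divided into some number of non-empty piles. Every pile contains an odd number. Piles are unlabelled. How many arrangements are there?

22

They are:
13+1
11+3
11+1+1+1
9+5
9+3+1+1
9+1+1+1+1+1
7+7
7+5+1+1
7+3+3+1
7+3+1+1+1+1
7+1+1+1+1+1+1+1
5+5+3+1
5+5+1+1+1+1
5+3+3+3
5+3+3+1+1+1
5+3+1+1+1+1+1+1
5+1+1+1+1+1+1+1+1+1
3+3+3+3+1+1
3+3+3+1+1+1+1+1
3+3+1+1+1+1+1+1+1+1
3+1+1+1+1+1+1+1+1+1+1+1
1+1+1+1+1+1+1+1+1+1+1+1+1+1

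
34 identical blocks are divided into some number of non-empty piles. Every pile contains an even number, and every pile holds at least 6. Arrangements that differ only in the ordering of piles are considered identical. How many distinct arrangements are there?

Enumerating:
34
28,6
26,8
24,10
22,12
22,6,6
20,14
20,8,6
18,16
18,10,6
18,8,8
16,12,6
16,10,8
16,6,6,6
14,14,6
14,12,8
14,10,10
14,8,6,6
12,12,10
12,10,6,6
12,8,8,6
10,10,8,6
10,8,8,8
10,6,6,6,6
8,8,6,6,6
That's 25 in total.

25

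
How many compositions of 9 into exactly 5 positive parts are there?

Equivalently, choose which 4 of the 8 gaps become plus signs: C(8,4) = 70.

70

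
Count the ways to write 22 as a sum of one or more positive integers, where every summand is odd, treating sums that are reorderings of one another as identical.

89

Counting exhaustively, 89 partitions satisfy the conditions.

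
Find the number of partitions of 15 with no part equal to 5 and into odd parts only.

17

Enumerating:
15
13+1+1
11+3+1
11+1+1+1+1
9+3+3
9+3+1+1+1
9+1+1+1+1+1+1
7+7+1
7+3+3+1+1
7+3+1+1+1+1+1
7+1+1+1+1+1+1+1+1
3+3+3+3+3
3+3+3+3+1+1+1
3+3+3+1+1+1+1+1+1
3+3+1+1+1+1+1+1+1+1+1
3+1+1+1+1+1+1+1+1+1+1+1+1
1+1+1+1+1+1+1+1+1+1+1+1+1+1+1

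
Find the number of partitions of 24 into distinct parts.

A full systematic count gives 122.

122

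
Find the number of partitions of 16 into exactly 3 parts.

21

They are:
14, 1, 1
13, 2, 1
12, 3, 1
12, 2, 2
11, 4, 1
11, 3, 2
10, 5, 1
10, 4, 2
10, 3, 3
9, 6, 1
9, 5, 2
9, 4, 3
8, 7, 1
8, 6, 2
8, 5, 3
8, 4, 4
7, 7, 2
7, 6, 3
7, 5, 4
6, 6, 4
6, 5, 5
That's 21 in total.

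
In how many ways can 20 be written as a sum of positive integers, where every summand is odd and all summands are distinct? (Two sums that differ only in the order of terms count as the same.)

Listing the qualifying partitions of 20:
19,1
17,3
15,5
13,7
11,9
11,5,3,1
9,7,3,1
That's 7 in total.

7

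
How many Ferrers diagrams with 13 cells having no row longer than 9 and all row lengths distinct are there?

They are:
9+4
9+3+1
8+5
8+4+1
8+3+2
7+6
7+5+1
7+4+2
7+3+2+1
6+5+2
6+4+3
6+4+2+1
5+4+3+1

13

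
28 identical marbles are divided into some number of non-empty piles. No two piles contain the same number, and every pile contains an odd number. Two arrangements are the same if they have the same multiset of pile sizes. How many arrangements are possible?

The partitions of 28 that satisfy the conditions:
27 + 1
25 + 3
23 + 5
21 + 7
19 + 9
19 + 5 + 3 + 1
17 + 11
17 + 7 + 3 + 1
15 + 13
15 + 9 + 3 + 1
15 + 7 + 5 + 1
13 + 11 + 3 + 1
13 + 9 + 5 + 1
13 + 7 + 5 + 3
11 + 9 + 7 + 1
11 + 9 + 5 + 3
Counting gives 16.

16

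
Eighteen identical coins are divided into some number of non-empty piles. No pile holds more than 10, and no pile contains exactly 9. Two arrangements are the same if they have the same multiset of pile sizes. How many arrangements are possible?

Counting exhaustively, 310 partitions satisfy the conditions.

310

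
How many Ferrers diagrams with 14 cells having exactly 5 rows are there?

They are:
1+1+1+1+10
1+1+1+2+9
1+1+1+3+8
1+1+2+2+8
1+1+1+4+7
1+1+2+3+7
1+2+2+2+7
1+1+1+5+6
1+1+2+4+6
1+1+3+3+6
1+2+2+3+6
2+2+2+2+6
1+1+2+5+5
1+1+3+4+5
1+2+2+4+5
1+2+3+3+5
2+2+2+3+5
1+1+4+4+4
1+2+3+4+4
2+2+2+4+4
1+3+3+3+4
2+2+3+3+4
2+3+3+3+3
Counting gives 23.

23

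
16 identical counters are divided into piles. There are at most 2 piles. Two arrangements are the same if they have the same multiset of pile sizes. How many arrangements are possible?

9

They are:
16
15, 1
14, 2
13, 3
12, 4
11, 5
10, 6
9, 7
8, 8
That's 9 in total.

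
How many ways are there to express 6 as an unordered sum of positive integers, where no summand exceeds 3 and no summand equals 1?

2

The partitions of 6 that satisfy the conditions:
3+3
2+2+2
That's 2 in total.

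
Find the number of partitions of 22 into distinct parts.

89

Direct enumeration gives 89 partitions.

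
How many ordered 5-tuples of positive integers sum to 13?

Place 4 bars in the 12 internal gaps of a row of 13 dots: C(12,4) = 495.

495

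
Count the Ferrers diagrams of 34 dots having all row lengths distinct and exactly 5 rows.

Counting exhaustively, 164 partitions satisfy the conditions.

164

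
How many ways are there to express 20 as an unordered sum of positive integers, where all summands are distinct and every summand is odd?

7

Enumerating:
19+1
17+3
15+5
13+7
11+9
11+5+3+1
9+7+3+1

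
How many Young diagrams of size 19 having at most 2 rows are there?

The partitions of 19 that satisfy the conditions:
19
18, 1
17, 2
16, 3
15, 4
14, 5
13, 6
12, 7
11, 8
10, 9

10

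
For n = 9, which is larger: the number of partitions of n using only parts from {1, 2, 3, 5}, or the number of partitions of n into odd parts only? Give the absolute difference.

Partitions of 9 using only parts from {1, 2, 3, 5}: 16.
Partitions of 9 into odd parts only: 8.
|16 − 8| = 8.

8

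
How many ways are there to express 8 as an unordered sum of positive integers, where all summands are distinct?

They are:
8
7,1
6,2
5,3
5,2,1
4,3,1
Counting gives 6.

6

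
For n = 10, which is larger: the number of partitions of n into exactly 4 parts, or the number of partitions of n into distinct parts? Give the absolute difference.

1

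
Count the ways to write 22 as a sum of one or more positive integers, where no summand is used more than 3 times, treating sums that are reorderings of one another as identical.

484

Counting exhaustively, 484 partitions satisfy the conditions.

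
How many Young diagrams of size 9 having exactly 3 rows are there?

7

The partitions of 9 that satisfy the conditions:
7,1,1
6,2,1
5,3,1
5,2,2
4,4,1
4,3,2
3,3,3
Counting gives 7.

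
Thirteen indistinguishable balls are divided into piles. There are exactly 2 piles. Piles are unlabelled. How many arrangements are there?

They are:
12 + 1
11 + 2
10 + 3
9 + 4
8 + 5
7 + 6
Counting gives 6.

6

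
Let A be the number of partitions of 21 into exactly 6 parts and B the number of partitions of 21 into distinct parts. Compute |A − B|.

34

Partitions of 21 into exactly 6 parts: 110.
Partitions of 21 into distinct parts: 76.
|110 − 76| = 34.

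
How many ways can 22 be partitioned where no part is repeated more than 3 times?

484

Counting exhaustively, 484 partitions satisfy the conditions.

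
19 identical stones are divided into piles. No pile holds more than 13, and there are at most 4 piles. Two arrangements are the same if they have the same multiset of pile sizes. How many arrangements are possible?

78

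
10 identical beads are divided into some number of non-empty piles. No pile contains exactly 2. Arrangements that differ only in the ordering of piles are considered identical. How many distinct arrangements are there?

Listing the qualifying partitions of 10:
10
9+1
8+1+1
7+3
7+1+1+1
6+4
6+3+1
6+1+1+1+1
5+5
5+4+1
5+3+1+1
5+1+1+1+1+1
4+4+1+1
4+3+3
4+3+1+1+1
4+1+1+1+1+1+1
3+3+3+1
3+3+1+1+1+1
3+1+1+1+1+1+1+1
1+1+1+1+1+1+1+1+1+1
Counting gives 20.

20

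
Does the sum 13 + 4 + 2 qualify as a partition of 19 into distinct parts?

The parts sum to 19, and the condition 'all summands are distinct' holds.

Yes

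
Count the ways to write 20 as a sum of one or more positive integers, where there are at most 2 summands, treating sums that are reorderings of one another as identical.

They are:
20
19+1
18+2
17+3
16+4
15+5
14+6
13+7
12+8
11+9
10+10

11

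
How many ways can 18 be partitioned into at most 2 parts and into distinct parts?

Enumerating:
18
1,17
2,16
3,15
4,14
5,13
6,12
7,11
8,10

9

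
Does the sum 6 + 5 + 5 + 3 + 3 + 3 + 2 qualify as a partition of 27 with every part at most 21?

The parts sum to 27, and the condition 'no summand exceeds 21' holds.

Yes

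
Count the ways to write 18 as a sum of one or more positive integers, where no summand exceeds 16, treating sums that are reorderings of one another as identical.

Systematic enumeration (by largest part, then next-largest, …) yields 383.

383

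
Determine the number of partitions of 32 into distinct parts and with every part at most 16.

253

There are 253 such partitions.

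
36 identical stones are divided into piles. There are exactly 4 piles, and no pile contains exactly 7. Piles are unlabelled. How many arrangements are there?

281

There are 281 such partitions.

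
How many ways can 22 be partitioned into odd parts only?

Enumerating by decreasing first part gives 89 partitions in all.

89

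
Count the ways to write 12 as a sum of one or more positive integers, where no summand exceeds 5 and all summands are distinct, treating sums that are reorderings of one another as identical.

2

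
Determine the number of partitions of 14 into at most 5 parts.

70

There are too many to list fully; the first 12 (by largest part) are:
14
13,1
12,2
12,1,1
11,3
11,2,1
11,1,1,1
10,4
10,3,1
10,2,2
10,2,1,1
10,1,1,1,1
…and 58 more, for 70 total.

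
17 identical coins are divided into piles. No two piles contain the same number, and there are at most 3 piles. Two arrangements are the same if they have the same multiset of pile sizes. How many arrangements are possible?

25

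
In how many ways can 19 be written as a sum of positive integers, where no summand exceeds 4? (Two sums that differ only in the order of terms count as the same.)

A full systematic count gives 94.

94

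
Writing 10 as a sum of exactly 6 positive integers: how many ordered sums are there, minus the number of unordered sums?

Compositions: C(9,5) = 126.
Partitions of 10 into exactly 6 parts: 5.
Difference: 126 − 5 = 121.

121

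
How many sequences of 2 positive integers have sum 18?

17

Place 1 bars in the 17 internal gaps of a row of 18 dots: C(17,1) = 17.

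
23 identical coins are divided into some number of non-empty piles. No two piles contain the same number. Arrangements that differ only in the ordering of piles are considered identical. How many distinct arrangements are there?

A full systematic count gives 104.

104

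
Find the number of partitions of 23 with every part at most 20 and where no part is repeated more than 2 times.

351

There are 351 such partitions.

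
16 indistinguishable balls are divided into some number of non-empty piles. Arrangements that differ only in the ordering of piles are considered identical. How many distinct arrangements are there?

There are 231 such partitions.

231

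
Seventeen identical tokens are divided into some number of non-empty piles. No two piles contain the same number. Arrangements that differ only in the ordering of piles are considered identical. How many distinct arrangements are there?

38

A partial list (first 12 by largest part):
17
16+1
15+2
14+3
14+2+1
13+4
13+3+1
12+5
12+4+1
12+3+2
11+6
11+5+1
…and 26 more, for 38 total.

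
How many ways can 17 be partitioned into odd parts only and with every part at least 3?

6

The partitions of 17 that satisfy the conditions:
17
3,3,11
3,5,9
3,7,7
5,5,7
3,3,3,3,5
That's 6 in total.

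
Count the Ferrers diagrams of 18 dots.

385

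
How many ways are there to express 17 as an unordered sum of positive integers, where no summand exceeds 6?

163

A full systematic count gives 163.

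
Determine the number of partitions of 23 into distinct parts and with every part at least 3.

A partial list (first 12 by largest part):
23
3 + 20
4 + 19
5 + 18
6 + 17
7 + 16
3 + 4 + 16
8 + 15
3 + 5 + 15
9 + 14
3 + 6 + 14
4 + 5 + 14
…and 20 more, for 32 total.

32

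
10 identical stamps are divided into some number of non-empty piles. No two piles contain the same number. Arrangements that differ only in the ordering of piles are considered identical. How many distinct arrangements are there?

10

Enumerating:
10
9 + 1
8 + 2
7 + 3
7 + 2 + 1
6 + 4
6 + 3 + 1
5 + 4 + 1
5 + 3 + 2
4 + 3 + 2 + 1
Counting gives 10.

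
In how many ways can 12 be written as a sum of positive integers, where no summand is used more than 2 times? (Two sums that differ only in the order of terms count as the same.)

36

A partial list (first 12 by largest part):
12
11 + 1
10 + 2
10 + 1 + 1
9 + 3
9 + 2 + 1
8 + 4
8 + 3 + 1
8 + 2 + 2
8 + 2 + 1 + 1
7 + 5
7 + 4 + 1
…and 24 more, for 36 total.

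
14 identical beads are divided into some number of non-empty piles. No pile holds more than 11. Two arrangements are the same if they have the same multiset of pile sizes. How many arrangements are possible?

A full systematic count gives 131.

131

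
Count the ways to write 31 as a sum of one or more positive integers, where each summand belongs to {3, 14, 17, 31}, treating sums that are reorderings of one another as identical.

3

The partitions of 31 that satisfy the conditions:
31
17, 14
14, 14, 3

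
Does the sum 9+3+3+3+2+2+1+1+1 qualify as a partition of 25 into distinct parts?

No

The parts sum to 25, and the condition 'all summands are distinct' is violated.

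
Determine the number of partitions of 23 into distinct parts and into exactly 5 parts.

18

Listing the qualifying partitions of 23:
1 + 2 + 3 + 4 + 13
1 + 2 + 3 + 5 + 12
1 + 2 + 3 + 6 + 11
1 + 2 + 4 + 5 + 11
1 + 2 + 3 + 7 + 10
1 + 2 + 4 + 6 + 10
1 + 3 + 4 + 5 + 10
1 + 2 + 3 + 8 + 9
1 + 2 + 4 + 7 + 9
1 + 2 + 5 + 6 + 9
1 + 3 + 4 + 6 + 9
2 + 3 + 4 + 5 + 9
1 + 2 + 5 + 7 + 8
1 + 3 + 4 + 7 + 8
1 + 3 + 5 + 6 + 8
2 + 3 + 4 + 6 + 8
1 + 4 + 5 + 6 + 7
2 + 3 + 5 + 6 + 7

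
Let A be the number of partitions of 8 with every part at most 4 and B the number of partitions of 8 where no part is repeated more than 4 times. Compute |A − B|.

Partitions of 8 with every part at most 4: 15.
Partitions of 8 where no part is repeated more than 4 times: 19.
|15 − 19| = 4.

4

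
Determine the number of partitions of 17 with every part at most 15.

295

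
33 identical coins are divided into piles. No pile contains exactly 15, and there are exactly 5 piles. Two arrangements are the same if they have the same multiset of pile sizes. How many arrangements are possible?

493

Enumerating by decreasing first part gives 493 partitions in all.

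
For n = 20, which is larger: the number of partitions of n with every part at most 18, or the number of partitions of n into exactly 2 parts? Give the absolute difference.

Partitions of 20 with every part at most 18: 625.
Partitions of 20 into exactly 2 parts: 10.
|625 − 10| = 615.

615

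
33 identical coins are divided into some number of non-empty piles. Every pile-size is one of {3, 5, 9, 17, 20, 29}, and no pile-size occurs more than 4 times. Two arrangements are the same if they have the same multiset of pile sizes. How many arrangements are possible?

5

They are:
20, 5, 5, 3
17, 5, 5, 3, 3
9, 9, 9, 3, 3
9, 9, 5, 5, 5
9, 5, 5, 5, 3, 3, 3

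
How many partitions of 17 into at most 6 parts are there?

163

Systematic enumeration (by largest part, then next-largest, …) yields 163.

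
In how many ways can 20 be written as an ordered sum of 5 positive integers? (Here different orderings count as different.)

A composition of 20 into 5 positive parts is chosen by placing 4 dividers among the 19 gaps between 20 units: C(19,4) = 3876.

3876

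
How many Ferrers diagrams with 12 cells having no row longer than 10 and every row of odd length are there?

14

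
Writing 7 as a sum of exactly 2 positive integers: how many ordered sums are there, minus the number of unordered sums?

3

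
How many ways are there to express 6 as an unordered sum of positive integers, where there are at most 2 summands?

4

Listing the qualifying partitions of 6:
6
5, 1
4, 2
3, 3
That's 4 in total.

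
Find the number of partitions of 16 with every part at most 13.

227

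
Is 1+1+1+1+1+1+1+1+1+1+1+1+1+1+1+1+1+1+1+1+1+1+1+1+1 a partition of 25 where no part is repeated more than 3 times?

The parts sum to 25, and the condition 'no summand is used more than 3 times' is violated.

No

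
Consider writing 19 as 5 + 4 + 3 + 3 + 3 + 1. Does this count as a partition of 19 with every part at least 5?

The parts sum to 19, and the condition 'every summand is at least 5' is violated.

No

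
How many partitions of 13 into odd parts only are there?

18

Enumerating:
13
11, 1, 1
9, 3, 1
9, 1, 1, 1, 1
7, 5, 1
7, 3, 3
7, 3, 1, 1, 1
7, 1, 1, 1, 1, 1, 1
5, 5, 3
5, 5, 1, 1, 1
5, 3, 3, 1, 1
5, 3, 1, 1, 1, 1, 1
5, 1, 1, 1, 1, 1, 1, 1, 1
3, 3, 3, 3, 1
3, 3, 3, 1, 1, 1, 1
3, 3, 1, 1, 1, 1, 1, 1, 1
3, 1, 1, 1, 1, 1, 1, 1, 1, 1, 1
1, 1, 1, 1, 1, 1, 1, 1, 1, 1, 1, 1, 1
That's 18 in total.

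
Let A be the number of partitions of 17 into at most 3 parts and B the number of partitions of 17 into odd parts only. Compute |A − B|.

5

Partitions of 17 into at most 3 parts: 33.
Partitions of 17 into odd parts only: 38.
|33 − 38| = 5.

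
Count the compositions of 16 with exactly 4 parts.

Equivalently, choose which 3 of the 15 gaps become plus signs: C(15,3) = 455.

455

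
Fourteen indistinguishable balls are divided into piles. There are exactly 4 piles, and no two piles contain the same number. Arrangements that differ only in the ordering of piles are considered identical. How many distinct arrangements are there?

Listing the qualifying partitions of 14:
8,3,2,1
7,4,2,1
6,5,2,1
6,4,3,1
5,4,3,2

5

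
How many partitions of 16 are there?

Enumerating by decreasing first part gives 231 partitions in all.

231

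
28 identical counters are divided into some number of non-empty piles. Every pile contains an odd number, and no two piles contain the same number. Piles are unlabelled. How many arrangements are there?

16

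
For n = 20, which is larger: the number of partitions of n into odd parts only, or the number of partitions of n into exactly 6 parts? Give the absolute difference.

Partitions of 20 into odd parts only: 64.
Partitions of 20 into exactly 6 parts: 90.
|64 − 90| = 26.

26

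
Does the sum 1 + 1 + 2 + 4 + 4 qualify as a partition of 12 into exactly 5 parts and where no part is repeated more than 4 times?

Yes

The parts sum to 12, and the condition 'there are exactly 5 summands' holds; the condition 'no summand is used more than 4 times' holds.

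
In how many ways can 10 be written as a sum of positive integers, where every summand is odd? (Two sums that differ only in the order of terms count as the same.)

10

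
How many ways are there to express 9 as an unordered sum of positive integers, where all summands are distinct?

8

They are:
9
8+1
7+2
6+3
6+2+1
5+4
5+3+1
4+3+2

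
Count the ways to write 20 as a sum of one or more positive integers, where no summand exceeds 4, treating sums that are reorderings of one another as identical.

108

Systematic enumeration (by largest part, then next-largest, …) yields 108.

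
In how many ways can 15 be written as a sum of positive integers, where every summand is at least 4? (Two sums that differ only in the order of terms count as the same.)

8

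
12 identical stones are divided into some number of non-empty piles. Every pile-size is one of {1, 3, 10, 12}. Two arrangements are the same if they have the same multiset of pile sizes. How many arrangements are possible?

7

They are:
12
10, 1, 1
3, 3, 3, 3
3, 3, 3, 1, 1, 1
3, 3, 1, 1, 1, 1, 1, 1
3, 1, 1, 1, 1, 1, 1, 1, 1, 1
1, 1, 1, 1, 1, 1, 1, 1, 1, 1, 1, 1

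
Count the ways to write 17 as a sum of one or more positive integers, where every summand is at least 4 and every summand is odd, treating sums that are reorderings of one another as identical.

They are:
17
5+5+7
That's 2 in total.

2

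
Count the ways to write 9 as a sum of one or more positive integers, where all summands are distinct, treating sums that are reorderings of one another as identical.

8

Listing the qualifying partitions of 9:
9
1+8
2+7
3+6
1+2+6
4+5
1+3+5
2+3+4
Counting gives 8.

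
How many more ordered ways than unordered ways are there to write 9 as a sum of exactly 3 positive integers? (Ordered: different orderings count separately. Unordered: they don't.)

Ordered (compositions into 3 parts): C(8,2) = 28.
Unordered (partitions into 3 parts): 7.
Difference: 28 − 7 = 21.

21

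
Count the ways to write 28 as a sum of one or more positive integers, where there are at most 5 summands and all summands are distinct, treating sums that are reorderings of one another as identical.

Systematic enumeration (by largest part, then next-largest, …) yields 207.

207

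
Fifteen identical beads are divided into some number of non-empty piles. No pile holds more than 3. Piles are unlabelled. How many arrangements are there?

There are too many to list fully; the first 12 (by largest part) are:
3, 3, 3, 3, 3
1, 2, 3, 3, 3, 3
1, 1, 1, 3, 3, 3, 3
2, 2, 2, 3, 3, 3
1, 1, 2, 2, 3, 3, 3
1, 1, 1, 1, 2, 3, 3, 3
1, 1, 1, 1, 1, 1, 3, 3, 3
1, 2, 2, 2, 2, 3, 3
1, 1, 1, 2, 2, 2, 3, 3
1, 1, 1, 1, 1, 2, 2, 3, 3
1, 1, 1, 1, 1, 1, 1, 2, 3, 3
1, 1, 1, 1, 1, 1, 1, 1, 1, 3, 3
…and 15 more, for 27 total.

27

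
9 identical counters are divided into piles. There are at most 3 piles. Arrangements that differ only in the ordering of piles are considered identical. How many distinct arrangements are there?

Listing the qualifying partitions of 9:
9
8 + 1
7 + 2
7 + 1 + 1
6 + 3
6 + 2 + 1
5 + 4
5 + 3 + 1
5 + 2 + 2
4 + 4 + 1
4 + 3 + 2
3 + 3 + 3

12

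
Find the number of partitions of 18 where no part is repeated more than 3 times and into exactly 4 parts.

A partial list (first 12 by largest part):
15, 1, 1, 1
14, 2, 1, 1
13, 3, 1, 1
13, 2, 2, 1
12, 4, 1, 1
12, 3, 2, 1
12, 2, 2, 2
11, 5, 1, 1
11, 4, 2, 1
11, 3, 3, 1
11, 3, 2, 2
10, 6, 1, 1
…and 35 more, for 47 total.

47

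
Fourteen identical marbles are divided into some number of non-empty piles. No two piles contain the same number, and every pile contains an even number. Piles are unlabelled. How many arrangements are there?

Listing the qualifying partitions of 14:
14
2, 12
4, 10
6, 8
2, 4, 8

5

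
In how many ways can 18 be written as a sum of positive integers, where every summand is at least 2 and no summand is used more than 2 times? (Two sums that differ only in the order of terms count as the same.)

A partial list (first 12 by largest part):
18
2, 16
3, 15
4, 14
2, 2, 14
5, 13
2, 3, 13
6, 12
2, 4, 12
3, 3, 12
7, 11
2, 5, 11
…and 43 more, for 55 total.

55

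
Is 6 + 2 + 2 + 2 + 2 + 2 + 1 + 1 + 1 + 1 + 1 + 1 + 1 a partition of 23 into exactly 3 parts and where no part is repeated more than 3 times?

The parts sum to 23, and the condition 'there are exactly 3 summands' is violated.

No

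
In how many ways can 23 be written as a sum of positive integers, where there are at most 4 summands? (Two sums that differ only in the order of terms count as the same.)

Enumerating by decreasing first part gives 150 partitions in all.

150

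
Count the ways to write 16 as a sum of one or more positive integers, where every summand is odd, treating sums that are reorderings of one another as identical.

32

There are too many to list fully; the first 12 (by largest part) are:
15,1
13,3
13,1,1,1
11,5
11,3,1,1
11,1,1,1,1,1
9,7
9,5,1,1
9,3,3,1
9,3,1,1,1,1
9,1,1,1,1,1,1,1
7,7,1,1
…and 20 more, for 32 total.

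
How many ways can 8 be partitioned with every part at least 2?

7

Listing the qualifying partitions of 8:
8
6,2
5,3
4,4
4,2,2
3,3,2
2,2,2,2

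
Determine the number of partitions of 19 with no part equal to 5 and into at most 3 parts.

32

A partial list (first 12 by largest part):
19
18, 1
17, 2
17, 1, 1
16, 3
16, 2, 1
15, 4
15, 3, 1
15, 2, 2
14, 4, 1
14, 3, 2
13, 6
…and 20 more, for 32 total.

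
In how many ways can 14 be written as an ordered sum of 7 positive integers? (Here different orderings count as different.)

A composition of 14 into 7 positive parts is chosen by placing 6 dividers among the 13 gaps between 14 units: C(13,6) = 1716.

1716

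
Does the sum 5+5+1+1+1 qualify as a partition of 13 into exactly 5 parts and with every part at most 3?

No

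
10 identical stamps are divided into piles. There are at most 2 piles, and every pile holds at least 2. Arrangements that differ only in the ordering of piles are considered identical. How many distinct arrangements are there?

Enumerating:
10
8, 2
7, 3
6, 4
5, 5

5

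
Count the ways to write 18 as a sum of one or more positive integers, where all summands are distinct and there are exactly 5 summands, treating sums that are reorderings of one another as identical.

3

Listing the qualifying partitions of 18:
8+4+3+2+1
7+5+3+2+1
6+5+4+2+1
That's 3 in total.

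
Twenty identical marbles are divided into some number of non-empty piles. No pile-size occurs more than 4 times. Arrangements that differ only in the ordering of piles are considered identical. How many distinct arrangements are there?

409

Counting exhaustively, 409 partitions satisfy the conditions.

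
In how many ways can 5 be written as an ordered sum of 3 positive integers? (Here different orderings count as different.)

6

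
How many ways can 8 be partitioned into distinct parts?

6

They are:
8
7, 1
6, 2
5, 3
5, 2, 1
4, 3, 1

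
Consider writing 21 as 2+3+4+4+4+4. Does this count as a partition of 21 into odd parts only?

The parts sum to 21, and the condition 'every summand is odd' is violated.

No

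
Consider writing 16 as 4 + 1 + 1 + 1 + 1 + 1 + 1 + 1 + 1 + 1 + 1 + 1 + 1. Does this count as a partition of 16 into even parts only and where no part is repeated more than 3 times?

The parts sum to 16, and the condition 'every summand is even' is violated.

No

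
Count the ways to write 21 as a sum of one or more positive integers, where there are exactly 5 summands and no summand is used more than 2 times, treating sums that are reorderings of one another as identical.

71

A full systematic count gives 71.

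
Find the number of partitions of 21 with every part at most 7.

Enumerating by decreasing first part gives 436 partitions in all.

436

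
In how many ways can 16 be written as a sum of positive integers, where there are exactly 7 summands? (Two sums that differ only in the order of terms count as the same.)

A partial list (first 12 by largest part):
10,1,1,1,1,1,1
9,2,1,1,1,1,1
8,3,1,1,1,1,1
8,2,2,1,1,1,1
7,4,1,1,1,1,1
7,3,2,1,1,1,1
7,2,2,2,1,1,1
6,5,1,1,1,1,1
6,4,2,1,1,1,1
6,3,3,1,1,1,1
6,3,2,2,1,1,1
6,2,2,2,2,1,1
…and 16 more, for 28 total.

28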